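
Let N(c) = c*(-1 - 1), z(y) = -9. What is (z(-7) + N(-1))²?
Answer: 49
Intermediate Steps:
N(c) = -2*c (N(c) = c*(-2) = -2*c)
(z(-7) + N(-1))² = (-9 - 2*(-1))² = (-9 + 2)² = (-7)² = 49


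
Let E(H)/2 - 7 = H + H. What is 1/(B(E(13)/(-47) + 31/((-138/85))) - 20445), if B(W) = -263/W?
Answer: -132953/2716518267 ≈ -4.8942e-5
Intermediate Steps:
E(H) = 14 + 4*H (E(H) = 14 + 2*(H + H) = 14 + 2*(2*H) = 14 + 4*H)
1/(B(E(13)/(-47) + 31/((-138/85))) - 20445) = 1/(-263/((14 + 4*13)/(-47) + 31/((-138/85))) - 20445) = 1/(-263/((14 + 52)*(-1/47) + 31/((-138*1/85))) - 20445) = 1/(-263/(66*(-1/47) + 31/(-138/85)) - 20445) = 1/(-263/(-66/47 + 31*(-85/138)) - 20445) = 1/(-263/(-66/47 - 2635/138) - 20445) = 1/(-263/(-132953/6486) - 20445) = 1/(-263*(-6486/132953) - 20445) = 1/(1705818/132953 - 20445) = 1/(-2716518267/132953) = -132953/2716518267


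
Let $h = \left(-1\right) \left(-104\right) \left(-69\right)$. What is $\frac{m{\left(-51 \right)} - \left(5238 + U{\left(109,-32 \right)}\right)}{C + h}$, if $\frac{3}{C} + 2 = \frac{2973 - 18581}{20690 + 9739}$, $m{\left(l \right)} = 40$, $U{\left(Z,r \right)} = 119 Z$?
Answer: $\frac{1389310754}{548811303} \approx 2.5315$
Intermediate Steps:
$h = -7176$ ($h = 104 \left(-69\right) = -7176$)
$C = - \frac{91287}{76466}$ ($C = \frac{3}{-2 + \frac{2973 - 18581}{20690 + 9739}} = \frac{3}{-2 - \frac{15608}{30429}} = \frac{3}{- \frac{76466}{30429}} = 3 \left(- \frac{30429}{76466}\right) = - \frac{91287}{76466} \approx -1.1938$)
$\frac{m{\left(-51 \right)} - \left(5238 + U{\left(109,-32 \right)}\right)}{C + h} = \frac{40 - \left(5238 + 119 \cdot 109\right)}{- \frac{91287}{76466} - 7176} = \frac{40 - 18209}{- \frac{548811303}{76466}} = \left(40 - 18209\right) \left(- \frac{76466}{548811303}\right) = \left(-18169\right) \left(- \frac{76466}{548811303}\right) = \frac{1389310754}{548811303}$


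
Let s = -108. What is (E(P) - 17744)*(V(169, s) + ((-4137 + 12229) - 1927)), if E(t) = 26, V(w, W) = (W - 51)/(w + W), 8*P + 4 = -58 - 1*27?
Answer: -6660302508/61 ≈ -1.0919e+8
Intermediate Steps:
P = -89/8 (P = -1/2 + (-58 - 1*27)/8 = -1/2 + (-58 - 27)/8 = -1/2 + (1/8)*(-85) = -1/2 - 85/8 = -89/8 ≈ -11.125)
V(w, W) = (-51 + W)/(W + w)
(E(P) - 17744)*(V(169, s) + ((-4137 + 12229) - 1927)) = (26 - 17744)*((-51 - 108)/(-108 + 169) + ((-4137 + 12229) - 1927)) = -17718*(-159/61 + (8092 - 1927)) = -17718*((1/61)*(-159) + 6165) = -17718*(-159/61 + 6165) = -17718*375906/61 = -6660302508/61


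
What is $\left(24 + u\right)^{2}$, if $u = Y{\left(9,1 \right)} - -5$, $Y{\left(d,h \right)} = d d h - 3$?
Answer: $11449$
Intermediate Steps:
$Y{\left(d,h \right)} = -3 + h d^{2}$ ($Y{\left(d,h \right)} = d^{2} h - 3 = h d^{2} - 3 = -3 + h d^{2}$)
$u = 83$ ($u = \left(-3 + 1 \cdot 9^{2}\right) - -5 = \left(-3 + 1 \cdot 81\right) + 5 = \left(-3 + 81\right) + 5 = 78 + 5 = 83$)
$\left(24 + u\right)^{2} = \left(24 + 83\right)^{2} = 107^{2} = 11449$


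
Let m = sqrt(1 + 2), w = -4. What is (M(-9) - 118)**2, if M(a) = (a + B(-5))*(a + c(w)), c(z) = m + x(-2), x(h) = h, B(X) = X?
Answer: 1884 - 1008*sqrt(3) ≈ 138.09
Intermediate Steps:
m = sqrt(3) ≈ 1.7320
c(z) = -2 + sqrt(3) (c(z) = sqrt(3) - 2 = -2 + sqrt(3))
M(a) = (-5 + a)*(-2 + a + sqrt(3)) (M(a) = (a - 5)*(a + (-2 + sqrt(3))) = (-5 + a)*(-2 + a + sqrt(3)))
(M(-9) - 118)**2 = ((10 + (-9)**2 - 7*(-9) - 5*sqrt(3) - 9*sqrt(3)) - 118)**2 = ((10 + 81 + 63 - 5*sqrt(3) - 9*sqrt(3)) - 118)**2 = ((154 - 14*sqrt(3)) - 118)**2 = (36 - 14*sqrt(3))**2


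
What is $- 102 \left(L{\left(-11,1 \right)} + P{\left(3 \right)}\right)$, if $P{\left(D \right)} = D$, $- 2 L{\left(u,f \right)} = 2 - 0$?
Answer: $-204$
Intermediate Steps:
$L{\left(u,f \right)} = -1$ ($L{\left(u,f \right)} = - \frac{2 - 0}{2} = - \frac{2 + 0}{2} = \left(- \frac{1}{2}\right) 2 = -1$)
$- 102 \left(L{\left(-11,1 \right)} + P{\left(3 \right)}\right) = - 102 \left(-1 + 3\right) = \left(-102\right) 2 = -204$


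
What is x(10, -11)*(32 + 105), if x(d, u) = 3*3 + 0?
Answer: 1233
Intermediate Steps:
x(d, u) = 9 (x(d, u) = 9 + 0 = 9)
x(10, -11)*(32 + 105) = 9*(32 + 105) = 9*137 = 1233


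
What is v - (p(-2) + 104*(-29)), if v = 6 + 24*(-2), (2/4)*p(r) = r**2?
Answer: 2966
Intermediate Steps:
p(r) = 2*r**2
v = -42 (v = 6 - 48 = -42)
v - (p(-2) + 104*(-29)) = -42 - (2*(-2)**2 + 104*(-29)) = -42 - (2*4 - 3016) = -42 - (8 - 3016) = -42 - 1*(-3008) = -42 + 3008 = 2966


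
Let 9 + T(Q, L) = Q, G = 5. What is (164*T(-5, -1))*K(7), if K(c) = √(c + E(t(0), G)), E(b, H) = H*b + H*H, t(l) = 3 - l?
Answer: -2296*√47 ≈ -15741.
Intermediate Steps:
T(Q, L) = -9 + Q
E(b, H) = H² + H*b (E(b, H) = H*b + H² = H² + H*b)
K(c) = √(40 + c) (K(c) = √(c + 5*(5 + (3 - 1*0))) = √(c + 5*(5 + (3 + 0))) = √(c + 5*(5 + 3)) = √(c + 5*8) = √(c + 40) = √(40 + c))
(164*T(-5, -1))*K(7) = (164*(-9 - 5))*√(40 + 7) = (164*(-14))*√47 = -2296*√47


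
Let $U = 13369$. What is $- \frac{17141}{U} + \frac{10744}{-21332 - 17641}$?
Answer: $- \frac{811672729}{521030037} \approx -1.5578$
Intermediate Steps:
$- \frac{17141}{U} + \frac{10744}{-21332 - 17641} = - \frac{17141}{13369} + \frac{10744}{-21332 - 17641} = \left(-17141\right) \frac{1}{13369} + \frac{10744}{-21332 - 17641} = - \frac{17141}{13369} + \frac{10744}{-38973} = - \frac{17141}{13369} + 10744 \left(- \frac{1}{38973}\right) = - \frac{17141}{13369} - \frac{10744}{38973} = - \frac{811672729}{521030037}$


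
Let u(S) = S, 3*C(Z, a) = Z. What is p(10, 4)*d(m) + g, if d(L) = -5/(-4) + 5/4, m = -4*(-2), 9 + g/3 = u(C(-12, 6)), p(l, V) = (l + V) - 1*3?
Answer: -23/2 ≈ -11.500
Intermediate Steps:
C(Z, a) = Z/3
p(l, V) = -3 + V + l (p(l, V) = (V + l) - 3 = -3 + V + l)
g = -39 (g = -27 + 3*((⅓)*(-12)) = -27 + 3*(-4) = -27 - 12 = -39)
m = 8
d(L) = 5/2 (d(L) = -5*(-¼) + 5*(¼) = 5/4 + 5/4 = 5/2)
p(10, 4)*d(m) + g = (-3 + 4 + 10)*(5/2) - 39 = 11*(5/2) - 39 = 55/2 - 39 = -23/2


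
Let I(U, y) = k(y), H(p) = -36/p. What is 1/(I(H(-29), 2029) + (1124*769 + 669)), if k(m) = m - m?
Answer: 1/865025 ≈ 1.1560e-6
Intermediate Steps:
k(m) = 0
I(U, y) = 0
1/(I(H(-29), 2029) + (1124*769 + 669)) = 1/(0 + (1124*769 + 669)) = 1/(0 + (864356 + 669)) = 1/(0 + 865025) = 1/865025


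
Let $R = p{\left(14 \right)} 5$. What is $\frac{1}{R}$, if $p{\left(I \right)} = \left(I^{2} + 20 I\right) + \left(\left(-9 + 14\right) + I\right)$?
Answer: $\frac{1}{2475} \approx 0.00040404$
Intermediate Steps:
$p{\left(I \right)} = 5 + I^{2} + 21 I$ ($p{\left(I \right)} = \left(I^{2} + 20 I\right) + \left(5 + I\right) = 5 + I^{2} + 21 I$)
$R = 2475$ ($R = \left(5 + 14^{2} + 21 \cdot 14\right) 5 = \left(5 + 196 + 294\right) 5 = 495 \cdot 5 = 2475$)
$\frac{1}{R} = \frac{1}{2475}$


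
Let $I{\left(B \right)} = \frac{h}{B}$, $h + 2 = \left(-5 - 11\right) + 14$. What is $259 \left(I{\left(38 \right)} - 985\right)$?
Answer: $- \frac{4847703}{19} \approx -2.5514 \cdot 10^{5}$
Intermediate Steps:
$h = -4$ ($h = -2 + \left(\left(-5 - 11\right) + 14\right) = -2 + \left(-16 + 14\right) = -2 - 2 = -4$)
$I{\left(B \right)} = - \frac{4}{B}$
$259 \left(I{\left(38 \right)} - 985\right) = 259 \left(- \frac{4}{38} - 985\right) = 259 \left(\left(-4\right) \frac{1}{38} - 985\right) = 259 \left(- \frac{2}{19} - 985\right) = 259 \left(- \frac{18717}{19}\right) = - \frac{4847703}{19}$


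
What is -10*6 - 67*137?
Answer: -9239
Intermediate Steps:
-10*6 - 67*137 = -60 - 9179 = -9239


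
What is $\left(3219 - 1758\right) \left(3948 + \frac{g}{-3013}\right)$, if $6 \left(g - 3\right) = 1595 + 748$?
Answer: $\frac{34756986921}{6026} \approx 5.7678 \cdot 10^{6}$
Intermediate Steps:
$g = \frac{787}{2}$ ($g = 3 + \frac{1595 + 748}{6} = 3 + \frac{1}{6} \cdot 2343 = 3 + \frac{781}{2} = \frac{787}{2} \approx 393.5$)
$\left(3219 - 1758\right) \left(3948 + \frac{g}{-3013}\right) = \left(3219 - 1758\right) \left(3948 + \frac{787}{2 \left(-3013\right)}\right) = \left(3219 - 1758\right) \left(3948 + \frac{787}{2} \left(- \frac{1}{3013}\right)\right) = 1461 \left(3948 - \frac{787}{6026}\right) = 1461 \cdot \frac{23789861}{6026} = \frac{34756986921}{6026}$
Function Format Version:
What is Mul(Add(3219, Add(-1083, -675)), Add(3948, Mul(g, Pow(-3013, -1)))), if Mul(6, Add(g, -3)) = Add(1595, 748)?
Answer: Rational(34756986921, 6026) ≈ 5.7678e+6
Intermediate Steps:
g = Rational(787, 2) (g = Add(3, Mul(Rational(1, 6), Add(1595, 748))) = Add(3, Mul(Rational(1, 6), 2343)) = Add(3, Rational(781, 2)) = Rational(787, 2) ≈ 393.50)
Mul(Add(3219, Add(-1083, -675)), Add(3948, Mul(g, Pow(-3013, -1)))) = Mul(Add(3219, Add(-1083, -675)), Add(3948, Mul(Rational(787, 2), Pow(-3013, -1)))) = Mul(Add(3219, -1758), Add(3948, Mul(Rational(787, 2), Rational(-1, 3013)))) = Mul(1461, Add(3948, Rational(-787, 6026))) = Mul(1461, Rational(23789861, 6026)) = Rational(34756986921, 6026)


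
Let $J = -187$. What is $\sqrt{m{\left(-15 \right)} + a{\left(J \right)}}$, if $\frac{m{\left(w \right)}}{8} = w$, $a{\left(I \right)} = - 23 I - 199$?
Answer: $\sqrt{3982} \approx 63.103$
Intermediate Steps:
$a{\left(I \right)} = -199 - 23 I$
$m{\left(w \right)} = 8 w$
$\sqrt{m{\left(-15 \right)} + a{\left(J \right)}} = \sqrt{8 \left(-15\right) - -4102} = \sqrt{-120 + \left(-199 + 4301\right)} = \sqrt{-120 + 4102} = \sqrt{3982}$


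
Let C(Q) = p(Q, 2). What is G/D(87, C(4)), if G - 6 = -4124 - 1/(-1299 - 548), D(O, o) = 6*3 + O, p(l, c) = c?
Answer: -507063/12929 ≈ -39.219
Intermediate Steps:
C(Q) = 2
D(O, o) = 18 + O
G = -7605945/1847 (G = 6 + (-4124 - 1/(-1299 - 548)) = 6 + (-4124 - 1/(-1847)) = 6 + (-4124 - 1*(-1/1847)) = 6 + (-4124 + 1/1847) = 6 - 7617027/1847 = -7605945/1847 ≈ -4118.0)
G/D(87, C(4)) = -7605945/(1847*(18 + 87)) = -7605945/1847/105 = -7605945/1847*1/105 = -507063/12929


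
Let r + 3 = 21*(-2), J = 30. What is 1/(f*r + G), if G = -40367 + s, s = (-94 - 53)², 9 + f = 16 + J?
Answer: -1/20423 ≈ -4.8964e-5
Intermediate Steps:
r = -45 (r = -3 + 21*(-2) = -3 - 42 = -45)
f = 37 (f = -9 + (16 + 30) = -9 + 46 = 37)
s = 21609 (s = (-147)² = 21609)
G = -18758 (G = -40367 + 21609 = -18758)
1/(f*r + G) = 1/(37*(-45) - 18758) = 1/(-1665 - 18758) = 1/(-20423) = -1/20423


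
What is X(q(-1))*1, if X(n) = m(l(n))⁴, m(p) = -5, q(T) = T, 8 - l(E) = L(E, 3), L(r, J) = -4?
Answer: 625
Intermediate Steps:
l(E) = 12 (l(E) = 8 - 1*(-4) = 8 + 4 = 12)
X(n) = 625 (X(n) = (-5)⁴ = 625)
X(q(-1))*1 = 625*1 = 625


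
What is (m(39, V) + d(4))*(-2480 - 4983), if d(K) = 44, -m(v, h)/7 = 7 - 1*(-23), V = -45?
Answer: 1238858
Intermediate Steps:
m(v, h) = -210 (m(v, h) = -7*(7 - 1*(-23)) = -7*(7 + 23) = -7*30 = -210)
(m(39, V) + d(4))*(-2480 - 4983) = (-210 + 44)*(-2480 - 4983) = -166*(-7463) = 1238858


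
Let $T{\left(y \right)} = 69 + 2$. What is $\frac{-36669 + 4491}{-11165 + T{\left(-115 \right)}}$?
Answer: $\frac{5363}{1849} \approx 2.9005$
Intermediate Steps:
$T{\left(y \right)} = 71$
$\frac{-36669 + 4491}{-11165 + T{\left(-115 \right)}} = \frac{-36669 + 4491}{-11165 + 71} = - \frac{32178}{-11094} = \left(-32178\right) \left(- \frac{1}{11094}\right) = \frac{5363}{1849}$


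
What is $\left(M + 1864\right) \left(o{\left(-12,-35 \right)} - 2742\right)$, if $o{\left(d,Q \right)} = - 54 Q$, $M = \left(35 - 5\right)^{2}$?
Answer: $-2354928$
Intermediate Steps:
$M = 900$ ($M = 30^{2} = 900$)
$\left(M + 1864\right) \left(o{\left(-12,-35 \right)} - 2742\right) = \left(900 + 1864\right) \left(\left(-54\right) \left(-35\right) - 2742\right) = 2764 \left(1890 - 2742\right) = 2764 \left(-852\right) = -2354928$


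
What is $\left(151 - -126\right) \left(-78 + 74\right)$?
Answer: $-1108$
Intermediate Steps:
$\left(151 - -126\right) \left(-78 + 74\right) = \left(151 + 126\right) \left(-4\right) = 277 \left(-4\right) = -1108$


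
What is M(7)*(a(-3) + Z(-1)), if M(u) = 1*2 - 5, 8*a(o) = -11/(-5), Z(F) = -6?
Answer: 687/40 ≈ 17.175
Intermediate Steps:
a(o) = 11/40 (a(o) = (-11/(-5))/8 = (-11*(-1/5))/8 = (1/8)*(11/5) = 11/40)
M(u) = -3 (M(u) = 2 - 5 = -3)
M(7)*(a(-3) + Z(-1)) = -3*(11/40 - 6) = -3*(-229/40) = 687/40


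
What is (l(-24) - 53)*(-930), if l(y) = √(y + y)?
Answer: 49290 - 3720*I*√3 ≈ 49290.0 - 6443.2*I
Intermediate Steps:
l(y) = √2*√y (l(y) = √(2*y) = √2*√y)
(l(-24) - 53)*(-930) = (√2*√(-24) - 53)*(-930) = (√2*(2*I*√6) - 53)*(-930) = (4*I*√3 - 53)*(-930) = (-53 + 4*I*√3)*(-930) = 49290 - 3720*I*√3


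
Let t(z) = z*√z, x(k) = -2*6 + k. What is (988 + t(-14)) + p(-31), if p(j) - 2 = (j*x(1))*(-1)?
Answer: 649 - 14*I*√14 ≈ 649.0 - 52.383*I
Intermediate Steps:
x(k) = -12 + k
t(z) = z^(3/2)
p(j) = 2 + 11*j (p(j) = 2 + (j*(-12 + 1))*(-1) = 2 + (j*(-11))*(-1) = 2 - 11*j*(-1) = 2 + 11*j)
(988 + t(-14)) + p(-31) = (988 + (-14)^(3/2)) + (2 + 11*(-31)) = (988 - 14*I*√14) + (2 - 341) = (988 - 14*I*√14) - 339 = 649 - 14*I*√14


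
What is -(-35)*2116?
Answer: 74060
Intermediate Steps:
-(-35)*2116 = -1*(-74060) = 74060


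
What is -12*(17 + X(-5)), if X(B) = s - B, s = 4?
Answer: -312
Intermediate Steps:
X(B) = 4 - B
-12*(17 + X(-5)) = -12*(17 + (4 - 1*(-5))) = -12*(17 + (4 + 5)) = -12*(17 + 9) = -12*26 = -312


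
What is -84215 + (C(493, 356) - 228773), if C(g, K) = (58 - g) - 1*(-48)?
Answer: -313375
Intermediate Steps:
C(g, K) = 106 - g (C(g, K) = (58 - g) + 48 = 106 - g)
-84215 + (C(493, 356) - 228773) = -84215 + ((106 - 1*493) - 228773) = -84215 + ((106 - 493) - 228773) = -84215 + (-387 - 228773) = -84215 - 229160 = -313375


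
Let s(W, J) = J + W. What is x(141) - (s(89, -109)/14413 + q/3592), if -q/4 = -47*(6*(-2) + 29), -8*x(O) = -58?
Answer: 164675619/25885748 ≈ 6.3616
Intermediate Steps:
x(O) = 29/4 (x(O) = -⅛*(-58) = 29/4)
q = 3196 (q = -(-188)*(6*(-2) + 29) = -(-188)*(-12 + 29) = -(-188)*17 = -4*(-799) = 3196)
x(141) - (s(89, -109)/14413 + q/3592) = 29/4 - ((-109 + 89)/14413 + 3196/3592) = 29/4 - (-20*1/14413 + 3196*(1/3592)) = 29/4 - (-20/14413 + 799/898) = 29/4 - 1*11498027/12942874 = 29/4 - 11498027/12942874 = 164675619/25885748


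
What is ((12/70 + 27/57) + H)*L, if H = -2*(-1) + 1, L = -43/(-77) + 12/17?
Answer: 802344/174097 ≈ 4.6086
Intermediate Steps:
L = 1655/1309 (L = -43*(-1/77) + 12*(1/17) = 43/77 + 12/17 = 1655/1309 ≈ 1.2643)
H = 3 (H = 2 + 1 = 3)
((12/70 + 27/57) + H)*L = ((12/70 + 27/57) + 3)*(1655/1309) = ((12*(1/70) + 27*(1/57)) + 3)*(1655/1309) = ((6/35 + 9/19) + 3)*(1655/1309) = (429/665 + 3)*(1655/1309) = (2424/665)*(1655/1309) = 802344/174097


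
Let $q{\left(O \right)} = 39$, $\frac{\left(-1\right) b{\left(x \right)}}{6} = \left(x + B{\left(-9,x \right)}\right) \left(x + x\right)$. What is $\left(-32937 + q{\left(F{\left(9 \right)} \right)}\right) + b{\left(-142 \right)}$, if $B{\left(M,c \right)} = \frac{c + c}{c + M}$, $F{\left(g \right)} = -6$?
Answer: $- \frac{41020830}{151} \approx -2.7166 \cdot 10^{5}$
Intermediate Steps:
$B{\left(M,c \right)} = \frac{2 c}{M + c}$
$b{\left(x \right)} = - 12 x \left(x + \frac{2 x}{-9 + x}\right)$ ($b{\left(x \right)} = - 6 \left(x + \frac{2 x}{-9 + x}\right) \left(x + x\right) = - 6 \left(x + \frac{2 x}{-9 + x}\right) 2 x = - 6 \cdot 2 x \left(x + \frac{2 x}{-9 + x}\right) = - 12 x \left(x + \frac{2 x}{-9 + x}\right)$)
$\left(-32937 + q{\left(F{\left(9 \right)} \right)}\right) + b{\left(-142 \right)} = \left(-32937 + 39\right) + \frac{12 \left(-142\right)^{2} \left(7 - -142\right)}{-9 - 142} = -32898 + 12 \cdot 20164 \frac{1}{-151} \left(7 + 142\right) = -32898 + 12 \cdot 20164 \left(- \frac{1}{151}\right) 149 = -32898 - \frac{36053232}{151} = - \frac{41020830}{151}$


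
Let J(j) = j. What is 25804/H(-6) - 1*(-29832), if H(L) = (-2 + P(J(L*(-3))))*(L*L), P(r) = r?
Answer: 4302259/144 ≈ 29877.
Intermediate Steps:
H(L) = L²*(-2 - 3*L) (H(L) = (-2 + L*(-3))*(L*L) = (-2 - 3*L)*L² = L²*(-2 - 3*L))
25804/H(-6) - 1*(-29832) = 25804/(((-6)²*(-2 - 3*(-6)))) - 1*(-29832) = 25804/((36*(-2 + 18))) + 29832 = 25804/((36*16)) + 29832 = 25804/576 + 29832 = 25804*(1/576) + 29832 = 6451/144 + 29832 = 4302259/144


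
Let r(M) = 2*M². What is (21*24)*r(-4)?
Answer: 16128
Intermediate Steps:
(21*24)*r(-4) = (21*24)*(2*(-4)²) = 504*(2*16) = 504*32 = 16128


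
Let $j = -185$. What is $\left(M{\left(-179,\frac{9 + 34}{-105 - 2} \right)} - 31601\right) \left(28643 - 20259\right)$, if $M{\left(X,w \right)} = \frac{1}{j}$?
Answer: $- \frac{49014423424}{185} \approx -2.6494 \cdot 10^{8}$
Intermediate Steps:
$M{\left(X,w \right)} = - \frac{1}{185}$ ($M{\left(X,w \right)} = \frac{1}{-185} = - \frac{1}{185}$)
$\left(M{\left(-179,\frac{9 + 34}{-105 - 2} \right)} - 31601\right) \left(28643 - 20259\right) = \left(- \frac{1}{185} - 31601\right) \left(28643 - 20259\right) = \left(- \frac{5846186}{185}\right) 8384 = - \frac{49014423424}{185}$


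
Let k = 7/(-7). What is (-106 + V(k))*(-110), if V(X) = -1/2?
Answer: 11715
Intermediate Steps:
k = -1 (k = 7*(-1/7) = -1)
V(X) = -1/2 (V(X) = -1*1/2 = -1/2)
(-106 + V(k))*(-110) = (-106 - 1/2)*(-110) = -213/2*(-110) = 11715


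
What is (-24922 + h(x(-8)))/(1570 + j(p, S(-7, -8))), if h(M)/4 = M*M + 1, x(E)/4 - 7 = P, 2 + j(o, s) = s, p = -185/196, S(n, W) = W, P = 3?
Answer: -9259/780 ≈ -11.871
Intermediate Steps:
p = -185/196 (p = -185*1/196 = -185/196 ≈ -0.94388)
j(o, s) = -2 + s
x(E) = 40 (x(E) = 28 + 4*3 = 28 + 12 = 40)
h(M) = 4 + 4*M**2 (h(M) = 4*(M*M + 1) = 4*(M**2 + 1) = 4*(1 + M**2) = 4 + 4*M**2)
(-24922 + h(x(-8)))/(1570 + j(p, S(-7, -8))) = (-24922 + (4 + 4*40**2))/(1570 + (-2 - 8)) = (-24922 + (4 + 4*1600))/(1570 - 10) = (-24922 + (4 + 6400))/1560 = (-24922 + 6404)*(1/1560) = -18518*1/1560 = -9259/780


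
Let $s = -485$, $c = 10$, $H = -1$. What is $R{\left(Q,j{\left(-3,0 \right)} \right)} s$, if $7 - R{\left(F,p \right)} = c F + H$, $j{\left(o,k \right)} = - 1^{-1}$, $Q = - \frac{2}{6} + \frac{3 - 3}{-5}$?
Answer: $- \frac{16490}{3} \approx -5496.7$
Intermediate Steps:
$Q = - \frac{1}{3}$ ($Q = \left(-2\right) \frac{1}{6} + \left(3 - 3\right) \left(- \frac{1}{5}\right) = - \frac{1}{3} + 0 \left(- \frac{1}{5}\right) = - \frac{1}{3} + 0 = - \frac{1}{3} \approx -0.33333$)
$j{\left(o,k \right)} = -1$ ($j{\left(o,k \right)} = \left(-1\right) 1 = -1$)
$R{\left(F,p \right)} = 8 - 10 F$ ($R{\left(F,p \right)} = 7 - \left(10 F - 1\right) = 7 - \left(-1 + 10 F\right) = 8 - 10 F$)
$R{\left(Q,j{\left(-3,0 \right)} \right)} s = \left(8 - - \frac{10}{3}\right) \left(-485\right) = \left(8 + \frac{10}{3}\right) \left(-485\right) = \frac{34}{3} \left(-485\right) = - \frac{16490}{3}$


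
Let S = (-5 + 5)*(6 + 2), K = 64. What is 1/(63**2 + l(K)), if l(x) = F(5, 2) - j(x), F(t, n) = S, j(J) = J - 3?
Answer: 1/3908 ≈ 0.00025589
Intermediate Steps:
j(J) = -3 + J
S = 0 (S = 0*8 = 0)
F(t, n) = 0
l(x) = 3 - x (l(x) = 0 - (-3 + x) = 0 + (3 - x) = 3 - x)
1/(63**2 + l(K)) = 1/(63**2 + (3 - 1*64)) = 1/(3969 + (3 - 64)) = 1/(3969 - 61) = 1/3908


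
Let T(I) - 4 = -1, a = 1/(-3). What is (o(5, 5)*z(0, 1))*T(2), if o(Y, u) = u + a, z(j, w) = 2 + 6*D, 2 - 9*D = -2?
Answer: 196/3 ≈ 65.333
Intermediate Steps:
D = 4/9 (D = 2/9 - 1/9*(-2) = 2/9 + 2/9 = 4/9 ≈ 0.44444)
z(j, w) = 14/3 (z(j, w) = 2 + 6*(4/9) = 2 + 8/3 = 14/3)
a = -1/3 (a = 1*(-1/3) = -1/3 ≈ -0.33333)
o(Y, u) = -1/3 + u (o(Y, u) = u - 1/3 = -1/3 + u)
T(I) = 3 (T(I) = 4 - 1 = 3)
(o(5, 5)*z(0, 1))*T(2) = ((-1/3 + 5)*(14/3))*3 = ((14/3)*(14/3))*3 = (196/9)*3 = 196/3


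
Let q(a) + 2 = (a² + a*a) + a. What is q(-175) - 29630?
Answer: 31443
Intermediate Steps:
q(a) = -2 + a + 2*a² (q(a) = -2 + ((a² + a*a) + a) = -2 + ((a² + a²) + a) = -2 + (2*a² + a) = -2 + (a + 2*a²) = -2 + a + 2*a²)
q(-175) - 29630 = (-2 - 175 + 2*(-175)²) - 29630 = (-2 - 175 + 2*30625) - 29630 = (-2 - 175 + 61250) - 29630 = 61073 - 29630 = 31443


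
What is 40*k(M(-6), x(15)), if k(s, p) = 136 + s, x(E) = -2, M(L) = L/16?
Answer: 5425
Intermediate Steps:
M(L) = L/16 (M(L) = L*(1/16) = L/16)
40*k(M(-6), x(15)) = 40*(136 + (1/16)*(-6)) = 40*(136 - 3/8) = 40*(1085/8) = 5425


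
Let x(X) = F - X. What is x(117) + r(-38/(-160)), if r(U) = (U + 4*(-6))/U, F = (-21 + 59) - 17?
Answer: -3725/19 ≈ -196.05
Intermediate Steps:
F = 21 (F = 38 - 17 = 21)
r(U) = (-24 + U)/U (r(U) = (U - 24)/U = (-24 + U)/U)
x(X) = 21 - X
x(117) + r(-38/(-160)) = (21 - 1*117) + (-24 - 38/(-160))/((-38/(-160))) = (21 - 117) + (-24 - 38*(-1/160))/((-38*(-1/160))) = -96 + (-24 + 19/80)/(19/80) = -96 + (80/19)*(-1901/80) = -96 - 1901/19 = -3725/19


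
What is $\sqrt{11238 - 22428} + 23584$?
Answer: $23584 + i \sqrt{11190} \approx 23584.0 + 105.78 i$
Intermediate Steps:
$\sqrt{11238 - 22428} + 23584 = \sqrt{-11190} + 23584 = i \sqrt{11190} + 23584 = 23584 + i \sqrt{11190}$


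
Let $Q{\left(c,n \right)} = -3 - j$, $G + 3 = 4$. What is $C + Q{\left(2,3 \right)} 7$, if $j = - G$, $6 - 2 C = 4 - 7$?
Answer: $- \frac{19}{2} \approx -9.5$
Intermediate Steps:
$G = 1$ ($G = -3 + 4 = 1$)
$C = \frac{9}{2}$ ($C = 3 - \frac{4 - 7}{2} = 3 - - \frac{3}{2} = 3 + \frac{3}{2} = \frac{9}{2} \approx 4.5$)
$j = -1$ ($j = \left(-1\right) 1 = -1$)
$Q{\left(c,n \right)} = -2$ ($Q{\left(c,n \right)} = -3 - -1 = -3 + 1 = -2$)
$C + Q{\left(2,3 \right)} 7 = \frac{9}{2} - 14 = - \frac{19}{2}$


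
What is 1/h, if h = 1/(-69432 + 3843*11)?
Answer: -27159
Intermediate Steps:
h = -1/27159 (h = 1/(-69432 + 42273) = 1/(-27159) = -1/27159 ≈ -3.6820e-5)
1/h = 1/(-1/27159) = -27159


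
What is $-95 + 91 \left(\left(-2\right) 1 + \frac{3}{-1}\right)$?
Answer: $-550$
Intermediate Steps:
$-95 + 91 \left(\left(-2\right) 1 + \frac{3}{-1}\right) = -95 + 91 \left(-2 + 3 \left(-1\right)\right) = -95 + 91 \left(-2 - 3\right) = -95 + 91 \left(-5\right) = -95 - 455 = -550$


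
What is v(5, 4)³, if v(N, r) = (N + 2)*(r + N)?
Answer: 250047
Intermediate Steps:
v(N, r) = (2 + N)*(N + r)
v(5, 4)³ = (5² + 2*5 + 2*4 + 5*4)³ = (25 + 10 + 8 + 20)³ = 63³ = 250047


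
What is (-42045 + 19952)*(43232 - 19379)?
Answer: -526984329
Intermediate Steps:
(-42045 + 19952)*(43232 - 19379) = -22093*23853 = -526984329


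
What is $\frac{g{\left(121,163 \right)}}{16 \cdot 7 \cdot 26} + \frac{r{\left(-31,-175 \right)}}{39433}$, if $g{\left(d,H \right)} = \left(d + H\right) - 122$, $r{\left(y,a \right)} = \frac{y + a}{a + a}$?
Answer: $\frac{79873249}{1435361200} \approx 0.055647$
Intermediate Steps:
$r{\left(y,a \right)} = \frac{a + y}{2 a}$
$g{\left(d,H \right)} = -122 + H + d$ ($g{\left(d,H \right)} = \left(H + d\right) - 122 = -122 + H + d$)
$\frac{g{\left(121,163 \right)}}{16 \cdot 7 \cdot 26} + \frac{r{\left(-31,-175 \right)}}{39433} = \frac{-122 + 163 + 121}{16 \cdot 7 \cdot 26} + \frac{\frac{1}{2} \frac{1}{-175} \left(-175 - 31\right)}{39433} = \frac{162}{112 \cdot 26} + \frac{1}{2} \left(- \frac{1}{175}\right) \left(-206\right) \frac{1}{39433} = \frac{162}{2912} + \frac{103}{175} \cdot \frac{1}{39433} = 162 \cdot \frac{1}{2912} + \frac{103}{6900775} = \frac{81}{1456} + \frac{103}{6900775} = \frac{79873249}{1435361200}$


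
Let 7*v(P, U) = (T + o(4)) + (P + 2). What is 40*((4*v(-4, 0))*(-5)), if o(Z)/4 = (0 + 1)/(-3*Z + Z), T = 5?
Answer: -2000/7 ≈ -285.71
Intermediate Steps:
o(Z) = -2/Z (o(Z) = 4*((0 + 1)/(-3*Z + Z)) = 4*(1/(-2*Z)) = 4*(1*(-1/(2*Z))) = 4*(-1/(2*Z)) = -2/Z)
v(P, U) = 13/14 + P/7 (v(P, U) = ((5 - 2/4) + (P + 2))/7 = ((5 - 2*1/4) + (2 + P))/7 = ((5 - 1/2) + (2 + P))/7 = (9/2 + (2 + P))/7 = (13/2 + P)/7 = 13/14 + P/7)
40*((4*v(-4, 0))*(-5)) = 40*((4*(13/14 + (1/7)*(-4)))*(-5)) = 40*((4*(13/14 - 4/7))*(-5)) = 40*((4*(5/14))*(-5)) = 40*((10/7)*(-5)) = 40*(-50/7) = -2000/7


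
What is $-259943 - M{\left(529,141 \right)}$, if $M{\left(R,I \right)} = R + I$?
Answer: $-260613$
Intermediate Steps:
$M{\left(R,I \right)} = I + R$
$-259943 - M{\left(529,141 \right)} = -259943 - \left(141 + 529\right) = -259943 - 670 = -260613$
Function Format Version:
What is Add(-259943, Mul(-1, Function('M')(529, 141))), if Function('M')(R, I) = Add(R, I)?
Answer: -260613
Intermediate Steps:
Function('M')(R, I) = Add(I, R)
Add(-259943, Mul(-1, Function('M')(529, 141))) = Add(-259943, Mul(-1, Add(141, 529))) = Add(-259943, Mul(-1, 670)) = Add(-259943, -670) = -260613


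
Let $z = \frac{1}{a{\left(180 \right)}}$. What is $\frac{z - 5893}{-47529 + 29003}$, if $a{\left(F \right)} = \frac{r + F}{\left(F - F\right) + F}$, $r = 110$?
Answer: $\frac{170879}{537254} \approx 0.31806$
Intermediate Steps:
$a{\left(F \right)} = \frac{110 + F}{F}$ ($a{\left(F \right)} = \frac{110 + F}{\left(F - F\right) + F} = \frac{110 + F}{0 + F} = \frac{110 + F}{F}$)
$z = \frac{18}{29}$ ($z = \frac{1}{\frac{1}{180} \left(110 + 180\right)} = \frac{1}{\frac{1}{180} \cdot 290} = \frac{1}{\frac{29}{18}} = \frac{18}{29} \approx 0.62069$)
$\frac{z - 5893}{-47529 + 29003} = \frac{\frac{18}{29} - 5893}{-47529 + 29003} = \frac{\frac{18}{29} + \left(-19213 + 13320\right)}{-18526} = \left(\frac{18}{29} - 5893\right) \left(- \frac{1}{18526}\right) = \left(- \frac{170879}{29}\right) \left(- \frac{1}{18526}\right) = \frac{170879}{537254}$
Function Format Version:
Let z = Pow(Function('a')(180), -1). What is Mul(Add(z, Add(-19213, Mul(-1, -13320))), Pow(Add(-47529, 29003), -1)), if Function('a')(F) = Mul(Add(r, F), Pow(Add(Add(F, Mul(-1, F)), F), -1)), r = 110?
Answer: Rational(170879, 537254) ≈ 0.31806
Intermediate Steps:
Function('a')(F) = Mul(Pow(F, -1), Add(110, F)) (Function('a')(F) = Mul(Add(110, F), Pow(Add(Add(F, Mul(-1, F)), F), -1)) = Mul(Add(110, F), Pow(Add(0, F), -1)) = Mul(Add(110, F), Pow(F, -1)) = Mul(Pow(F, -1), Add(110, F)))
z = Rational(18, 29) (z = Pow(Mul(Pow(180, -1), Add(110, 180)), -1) = Pow(Mul(Rational(1, 180), 290), -1) = Pow(Rational(29, 18), -1) = Rational(18, 29) ≈ 0.62069)
Mul(Add(z, Add(-19213, Mul(-1, -13320))), Pow(Add(-47529, 29003), -1)) = Mul(Add(Rational(18, 29), Add(-19213, Mul(-1, -13320))), Pow(Add(-47529, 29003), -1)) = Mul(Add(Rational(18, 29), Add(-19213, 13320)), Pow(-18526, -1)) = Mul(Add(Rational(18, 29), -5893), Rational(-1, 18526)) = Mul(Rational(-170879, 29), Rational(-1, 18526)) = Rational(170879, 537254)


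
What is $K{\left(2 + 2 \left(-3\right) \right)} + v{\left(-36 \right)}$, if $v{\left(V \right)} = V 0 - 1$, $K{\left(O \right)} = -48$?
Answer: $-49$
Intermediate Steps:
$v{\left(V \right)} = -1$ ($v{\left(V \right)} = 0 - 1 = -1$)
$K{\left(2 + 2 \left(-3\right) \right)} + v{\left(-36 \right)} = -48 - 1 = -49$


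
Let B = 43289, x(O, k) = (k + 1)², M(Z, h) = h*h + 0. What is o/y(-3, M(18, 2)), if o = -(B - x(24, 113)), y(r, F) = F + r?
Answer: -30293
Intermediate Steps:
M(Z, h) = h² (M(Z, h) = h² + 0 = h²)
x(O, k) = (1 + k)²
o = -30293 (o = -(43289 - (1 + 113)²) = -(43289 - 1*114²) = -(43289 - 1*12996) = -(43289 - 12996) = -1*30293 = -30293)
o/y(-3, M(18, 2)) = -30293/(2² - 3) = -30293/(4 - 3) = -30293/1 = -30293*1 = -30293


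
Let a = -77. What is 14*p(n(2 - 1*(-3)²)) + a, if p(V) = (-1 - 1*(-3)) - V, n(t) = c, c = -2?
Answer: -21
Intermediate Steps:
n(t) = -2
p(V) = 2 - V (p(V) = (-1 + 3) - V = 2 - V)
14*p(n(2 - 1*(-3)²)) + a = 14*(2 - 1*(-2)) - 77 = 14*(2 + 2) - 77 = 14*4 - 77 = 56 - 77 = -21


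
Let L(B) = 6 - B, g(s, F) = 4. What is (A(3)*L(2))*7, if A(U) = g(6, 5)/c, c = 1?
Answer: 112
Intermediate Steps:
A(U) = 4 (A(U) = 4/1 = 4*1 = 4)
(A(3)*L(2))*7 = (4*(6 - 1*2))*7 = (4*(6 - 2))*7 = (4*4)*7 = 16*7 = 112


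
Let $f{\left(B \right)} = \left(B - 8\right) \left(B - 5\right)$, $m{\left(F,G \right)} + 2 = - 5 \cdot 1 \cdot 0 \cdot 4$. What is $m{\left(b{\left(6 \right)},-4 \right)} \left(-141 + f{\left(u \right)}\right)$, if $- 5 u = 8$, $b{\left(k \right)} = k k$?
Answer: $\frac{3882}{25} \approx 155.28$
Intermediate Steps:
$b{\left(k \right)} = k^{2}$
$u = - \frac{8}{5}$ ($u = \left(- \frac{1}{5}\right) 8 = - \frac{8}{5} \approx -1.6$)
$m{\left(F,G \right)} = -2$ ($m{\left(F,G \right)} = -2 - 5 \cdot 1 \cdot 0 \cdot 4 = -2 - 5 \cdot 0 \cdot 4 = -2 - 0 = -2 + 0 = -2$)
$f{\left(B \right)} = \left(-8 + B\right) \left(-5 + B\right)$
$m{\left(b{\left(6 \right)},-4 \right)} \left(-141 + f{\left(u \right)}\right) = - 2 \left(-141 + \left(40 + \left(- \frac{8}{5}\right)^{2} - - \frac{104}{5}\right)\right) = - 2 \left(-141 + \left(40 + \frac{64}{25} + \frac{104}{5}\right)\right) = - 2 \left(-141 + \frac{1584}{25}\right) = \left(-2\right) \left(- \frac{1941}{25}\right) = \frac{3882}{25}$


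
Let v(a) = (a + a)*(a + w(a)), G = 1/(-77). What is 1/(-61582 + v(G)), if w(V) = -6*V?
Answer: -5929/365119688 ≈ -1.6239e-5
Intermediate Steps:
G = -1/77 ≈ -0.012987
v(a) = -10*a² (v(a) = (a + a)*(a - 6*a) = (2*a)*(-5*a) = -10*a²)
1/(-61582 + v(G)) = 1/(-61582 - 10*(-1/77)²) = 1/(-61582 - 10*1/5929) = 1/(-61582 - 10/5929) = 1/(-365119688/5929) = -5929/365119688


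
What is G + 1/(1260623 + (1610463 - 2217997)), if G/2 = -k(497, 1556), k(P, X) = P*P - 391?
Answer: -322127006003/653089 ≈ -4.9324e+5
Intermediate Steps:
k(P, X) = -391 + P² (k(P, X) = P² - 391 = -391 + P²)
G = -493236 (G = 2*(-(-391 + 497²)) = 2*(-(-391 + 247009)) = 2*(-1*246618) = 2*(-246618) = -493236)
G + 1/(1260623 + (1610463 - 2217997)) = -493236 + 1/(1260623 + (1610463 - 2217997)) = -493236 + 1/(1260623 - 607534) = -493236 + 1/653089 = -322127006003/653089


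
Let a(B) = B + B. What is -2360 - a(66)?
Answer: -2492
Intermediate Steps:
a(B) = 2*B
-2360 - a(66) = -2360 - 2*66 = -2360 - 1*132 = -2360 - 132 = -2492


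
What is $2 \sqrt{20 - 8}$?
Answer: $4 \sqrt{3} \approx 6.9282$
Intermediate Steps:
$2 \sqrt{20 - 8} = 2 \sqrt{12} = 2 \cdot 2 \sqrt{3} = 4 \sqrt{3}$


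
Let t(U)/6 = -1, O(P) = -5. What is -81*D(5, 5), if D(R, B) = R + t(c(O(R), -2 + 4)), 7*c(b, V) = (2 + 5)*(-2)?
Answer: 81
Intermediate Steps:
c(b, V) = -2 (c(b, V) = ((2 + 5)*(-2))/7 = (7*(-2))/7 = (⅐)*(-14) = -2)
t(U) = -6 (t(U) = 6*(-1) = -6)
D(R, B) = -6 + R (D(R, B) = R - 6 = -6 + R)
-81*D(5, 5) = -81*(-6 + 5) = -81*(-1) = 81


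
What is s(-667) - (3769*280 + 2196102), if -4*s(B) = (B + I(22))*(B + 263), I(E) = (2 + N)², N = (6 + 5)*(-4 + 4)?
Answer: -3318385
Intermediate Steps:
N = 0 (N = 11*0 = 0)
I(E) = 4 (I(E) = (2 + 0)² = 2² = 4)
s(B) = -(4 + B)*(263 + B)/4 (s(B) = -(B + 4)*(B + 263)/4 = -(4 + B)*(263 + B)/4)
s(-667) - (3769*280 + 2196102) = (-263 - 267/4*(-667) - ¼*(-667)²) - (3769*280 + 2196102) = (-263 + 178089/4 - ¼*444889) - (1055320 + 2196102) = (-263 + 178089/4 - 444889/4) - 1*3251422 = -66963 - 3251422 = -3318385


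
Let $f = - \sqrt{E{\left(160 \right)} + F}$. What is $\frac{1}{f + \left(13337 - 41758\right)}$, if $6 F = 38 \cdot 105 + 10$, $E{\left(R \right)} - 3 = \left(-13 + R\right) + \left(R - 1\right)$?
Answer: $- \frac{85263}{2423256796} + \frac{\sqrt{8781}}{2423256796} \approx -3.5147 \cdot 10^{-5}$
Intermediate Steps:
$E{\left(R \right)} = -11 + 2 R$ ($E{\left(R \right)} = 3 + \left(\left(-13 + R\right) + \left(R - 1\right)\right) = 3 + \left(\left(-13 + R\right) + \left(-1 + R\right)\right) = 3 + \left(-14 + 2 R\right) = -11 + 2 R$)
$F = \frac{2000}{3}$ ($F = \frac{38 \cdot 105 + 10}{6} = \frac{3990 + 10}{6} = \frac{1}{6} \cdot 4000 = \frac{2000}{3} \approx 666.67$)
$f = - \frac{\sqrt{8781}}{3}$ ($f = - \sqrt{\left(-11 + 2 \cdot 160\right) + \frac{2000}{3}} = - \sqrt{\left(-11 + 320\right) + \frac{2000}{3}} = - \sqrt{309 + \frac{2000}{3}} = - \sqrt{\frac{2927}{3}} = - \frac{\sqrt{8781}}{3} \approx -31.236$)
$\frac{1}{f + \left(13337 - 41758\right)} = \frac{1}{- \frac{\sqrt{8781}}{3} + \left(13337 - 41758\right)} = \frac{1}{- \frac{\sqrt{8781}}{3} - 28421} = \frac{1}{-28421 - \frac{\sqrt{8781}}{3}}$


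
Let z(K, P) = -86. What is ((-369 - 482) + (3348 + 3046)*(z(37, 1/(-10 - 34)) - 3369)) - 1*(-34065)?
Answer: -22058056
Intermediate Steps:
((-369 - 482) + (3348 + 3046)*(z(37, 1/(-10 - 34)) - 3369)) - 1*(-34065) = ((-369 - 482) + (3348 + 3046)*(-86 - 3369)) - 1*(-34065) = (-851 + 6394*(-3455)) + 34065 = (-851 - 22091270) + 34065 = -22092121 + 34065 = -22058056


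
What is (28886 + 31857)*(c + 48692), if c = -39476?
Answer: 559807488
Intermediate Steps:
(28886 + 31857)*(c + 48692) = (28886 + 31857)*(-39476 + 48692) = 60743*9216 = 559807488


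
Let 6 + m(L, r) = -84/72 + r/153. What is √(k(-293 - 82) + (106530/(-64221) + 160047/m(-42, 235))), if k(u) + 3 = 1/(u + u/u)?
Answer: I*√5409788448116230624189986/13794713614 ≈ 168.61*I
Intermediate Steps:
m(L, r) = -43/6 + r/153 (m(L, r) = -6 + (-84/72 + r/153) = -6 + (-84*1/72 + r*(1/153)) = -6 + (-7/6 + r/153) = -43/6 + r/153)
k(u) = -3 + 1/(1 + u) (k(u) = -3 + 1/(u + u/u) = -3 + 1/(u + 1) = -3 + 1/(1 + u))
√(k(-293 - 82) + (106530/(-64221) + 160047/m(-42, 235))) = √((-2 - 3*(-293 - 82))/(1 + (-293 - 82)) + (106530/(-64221) + 160047/(-43/6 + (1/153)*235))) = √((-2 - 3*(-375))/(1 - 375) + (106530*(-1/64221) + 160047/(-43/6 + 235/153))) = √((-2 + 1125)/(-374) + (-35510/21407 + 160047/(-1723/306))) = √(-1/374*1123 + (-35510/21407 + 160047*(-306/1723))) = √(-1123/374 + (-35510/21407 - 48974382/1723)) = √(-1123/374 - 1048455779204/36884261) = √(-392163882447399/13794713614) = I*√5409788448116230624189986/13794713614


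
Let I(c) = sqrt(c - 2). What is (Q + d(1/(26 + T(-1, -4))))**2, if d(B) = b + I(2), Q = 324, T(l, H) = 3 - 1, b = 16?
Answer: 115600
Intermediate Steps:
T(l, H) = 2
I(c) = sqrt(-2 + c)
d(B) = 16 (d(B) = 16 + sqrt(-2 + 2) = 16 + sqrt(0) = 16 + 0 = 16)
(Q + d(1/(26 + T(-1, -4))))**2 = (324 + 16)**2 = 340**2 = 115600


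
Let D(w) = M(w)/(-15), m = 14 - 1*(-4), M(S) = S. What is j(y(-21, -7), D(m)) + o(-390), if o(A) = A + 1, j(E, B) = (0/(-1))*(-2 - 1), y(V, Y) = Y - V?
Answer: -389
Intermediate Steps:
m = 18 (m = 14 + 4 = 18)
D(w) = -w/15 (D(w) = w/(-15) = w*(-1/15) = -w/15)
j(E, B) = 0 (j(E, B) = (0*(-1))*(-3) = 0*(-3) = 0)
o(A) = 1 + A
j(y(-21, -7), D(m)) + o(-390) = 0 + (1 - 390) = 0 - 389 = -389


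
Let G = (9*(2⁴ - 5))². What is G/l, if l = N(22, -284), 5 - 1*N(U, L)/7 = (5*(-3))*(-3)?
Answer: -9801/280 ≈ -35.004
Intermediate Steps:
N(U, L) = -280 (N(U, L) = 35 - 7*5*(-3)*(-3) = 35 - (-105)*(-3) = 35 - 7*45 = 35 - 315 = -280)
l = -280
G = 9801 (G = (9*(16 - 5))² = (9*11)² = 99² = 9801)
G/l = 9801/(-280) = 9801*(-1/280) = -9801/280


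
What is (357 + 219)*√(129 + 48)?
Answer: 576*√177 ≈ 7663.2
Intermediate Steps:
(357 + 219)*√(129 + 48) = 576*√177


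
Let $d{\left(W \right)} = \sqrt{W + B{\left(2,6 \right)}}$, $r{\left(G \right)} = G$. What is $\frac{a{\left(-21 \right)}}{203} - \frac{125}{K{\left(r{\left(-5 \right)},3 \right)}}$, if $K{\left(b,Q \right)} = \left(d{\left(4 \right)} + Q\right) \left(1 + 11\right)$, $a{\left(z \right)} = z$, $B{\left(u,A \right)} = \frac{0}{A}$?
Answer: $- \frac{761}{348} \approx -2.1868$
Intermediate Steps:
$B{\left(u,A \right)} = 0$
$d{\left(W \right)} = \sqrt{W}$ ($d{\left(W \right)} = \sqrt{W + 0} = \sqrt{W}$)
$K{\left(b,Q \right)} = 24 + 12 Q$ ($K{\left(b,Q \right)} = \left(\sqrt{4} + Q\right) \left(1 + 11\right) = \left(2 + Q\right) 12 = 24 + 12 Q$)
$\frac{a{\left(-21 \right)}}{203} - \frac{125}{K{\left(r{\left(-5 \right)},3 \right)}} = - \frac{21}{203} - \frac{125}{24 + 12 \cdot 3} = \left(-21\right) \frac{1}{203} - \frac{125}{24 + 36} = - \frac{3}{29} - \frac{125}{60} = - \frac{3}{29} - \frac{25}{12} = - \frac{761}{348}$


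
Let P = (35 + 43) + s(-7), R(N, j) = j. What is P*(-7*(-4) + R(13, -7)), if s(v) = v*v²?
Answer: -5565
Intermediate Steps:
s(v) = v³
P = -265 (P = (35 + 43) + (-7)³ = 78 - 343 = -265)
P*(-7*(-4) + R(13, -7)) = -265*(-7*(-4) - 7) = -265*(28 - 7) = -265*21 = -5565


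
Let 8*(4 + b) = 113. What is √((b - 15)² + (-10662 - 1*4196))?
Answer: I*√949391/8 ≈ 121.8*I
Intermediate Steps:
b = 81/8 (b = -4 + (⅛)*113 = -4 + 113/8 = 81/8 ≈ 10.125)
√((b - 15)² + (-10662 - 1*4196)) = √((81/8 - 15)² + (-10662 - 1*4196)) = √((-39/8)² + (-10662 - 4196)) = √(1521/64 - 14858) = √(-949391/64) = I*√949391/8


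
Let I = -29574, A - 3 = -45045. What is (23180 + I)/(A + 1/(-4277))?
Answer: 27347138/192644635 ≈ 0.14196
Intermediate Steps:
A = -45042 (A = 3 - 45045 = -45042)
(23180 + I)/(A + 1/(-4277)) = (23180 - 29574)/(-45042 + 1/(-4277)) = -6394/(-45042 - 1/4277) = -6394/(-192644635/4277) = -6394*(-4277/192644635) = 27347138/192644635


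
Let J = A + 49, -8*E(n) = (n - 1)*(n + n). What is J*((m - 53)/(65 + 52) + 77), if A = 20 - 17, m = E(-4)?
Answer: 35804/9 ≈ 3978.2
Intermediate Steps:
E(n) = -n*(-1 + n)/4 (E(n) = -(n - 1)*(n + n)/8 = -(-1 + n)*2*n/8 = -n*(-1 + n)/4)
m = -5 (m = (1/4)*(-4)*(1 - 1*(-4)) = (1/4)*(-4)*(1 + 4) = (1/4)*(-4)*5 = -5)
A = 3
J = 52 (J = 3 + 49 = 52)
J*((m - 53)/(65 + 52) + 77) = 52*((-5 - 53)/(65 + 52) + 77) = 52*(-58/117 + 77) = 52*(8951/117) = 35804/9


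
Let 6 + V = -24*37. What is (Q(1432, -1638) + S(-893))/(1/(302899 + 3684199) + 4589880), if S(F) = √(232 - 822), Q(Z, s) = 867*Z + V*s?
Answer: 10788752271768/18300301368241 + 3987098*I*√590/18300301368241 ≈ 0.58954 + 5.2921e-6*I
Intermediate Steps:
V = -894 (V = -6 - 24*37 = -6 - 888 = -894)
Q(Z, s) = -894*s + 867*Z (Q(Z, s) = 867*Z - 894*s = -894*s + 867*Z)
S(F) = I*√590 (S(F) = √(-590) = I*√590)
(Q(1432, -1638) + S(-893))/(1/(302899 + 3684199) + 4589880) = ((-894*(-1638) + 867*1432) + I*√590)/(1/(302899 + 3684199) + 4589880) = ((1464372 + 1241544) + I*√590)/(1/3987098 + 4589880) = (2705916 + I*√590)/(1/3987098 + 4589880) = (2705916 + I*√590)/(18300301368241/3987098) = (2705916 + I*√590)*(3987098/18300301368241) = 10788752271768/18300301368241 + 3987098*I*√590/18300301368241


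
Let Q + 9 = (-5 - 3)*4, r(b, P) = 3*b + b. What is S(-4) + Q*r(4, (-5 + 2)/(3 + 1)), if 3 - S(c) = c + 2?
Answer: -651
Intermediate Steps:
S(c) = 1 - c (S(c) = 3 - (c + 2) = 3 - (2 + c) = 3 + (-2 - c) = 1 - c)
r(b, P) = 4*b
Q = -41 (Q = -9 + (-5 - 3)*4 = -9 - 8*4 = -9 - 32 = -41)
S(-4) + Q*r(4, (-5 + 2)/(3 + 1)) = (1 - 1*(-4)) - 164*4 = (1 + 4) - 41*16 = 5 - 656 = -651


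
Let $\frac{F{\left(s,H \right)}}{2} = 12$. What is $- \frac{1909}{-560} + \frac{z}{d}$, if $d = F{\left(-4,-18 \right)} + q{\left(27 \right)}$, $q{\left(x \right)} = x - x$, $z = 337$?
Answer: $\frac{29317}{1680} \approx 17.451$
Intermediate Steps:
$F{\left(s,H \right)} = 24$ ($F{\left(s,H \right)} = 2 \cdot 12 = 24$)
$q{\left(x \right)} = 0$
$d = 24$ ($d = 24 + 0 = 24$)
$- \frac{1909}{-560} + \frac{z}{d} = - \frac{1909}{-560} + \frac{337}{24} = \left(-1909\right) \left(- \frac{1}{560}\right) + 337 \cdot \frac{1}{24} = \frac{1909}{560} + \frac{337}{24} = \frac{29317}{1680}$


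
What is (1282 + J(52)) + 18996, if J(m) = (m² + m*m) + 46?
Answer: 25732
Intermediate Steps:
J(m) = 46 + 2*m² (J(m) = (m² + m²) + 46 = 2*m² + 46 = 46 + 2*m²)
(1282 + J(52)) + 18996 = (1282 + (46 + 2*52²)) + 18996 = (1282 + (46 + 2*2704)) + 18996 = (1282 + (46 + 5408)) + 18996 = (1282 + 5454) + 18996 = 6736 + 18996 = 25732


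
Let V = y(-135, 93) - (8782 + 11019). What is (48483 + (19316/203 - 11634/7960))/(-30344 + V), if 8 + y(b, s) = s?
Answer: -39247051849/40445476400 ≈ -0.97037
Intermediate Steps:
y(b, s) = -8 + s
V = -19716 (V = (-8 + 93) - (8782 + 11019) = 85 - 1*19801 = 85 - 19801 = -19716)
(48483 + (19316/203 - 11634/7960))/(-30344 + V) = (48483 + (19316/203 - 11634/7960))/(-30344 - 19716) = (48483 + (19316*(1/203) - 11634*1/7960))/(-50060) = (48483 + (19316/203 - 5817/3980))*(-1/50060) = (48483 + 75696829/807940)*(-1/50060) = (39247051849/807940)*(-1/50060) = -39247051849/40445476400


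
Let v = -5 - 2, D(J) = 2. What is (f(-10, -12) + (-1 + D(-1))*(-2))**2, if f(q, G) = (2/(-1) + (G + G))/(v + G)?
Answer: 144/361 ≈ 0.39889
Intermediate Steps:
v = -7
f(q, G) = (-2 + 2*G)/(-7 + G) (f(q, G) = (2/(-1) + (G + G))/(-7 + G) = (2*(-1) + 2*G)/(-7 + G) = (-2 + 2*G)/(-7 + G))
(f(-10, -12) + (-1 + D(-1))*(-2))**2 = (2*(-1 - 12)/(-7 - 12) + (-1 + 2)*(-2))**2 = (2*(-13)/(-19) + 1*(-2))**2 = (2*(-1/19)*(-13) - 2)**2 = (26/19 - 2)**2 = (-12/19)**2 = 144/361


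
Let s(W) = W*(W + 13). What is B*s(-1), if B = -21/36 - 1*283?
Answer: 3403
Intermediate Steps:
s(W) = W*(13 + W)
B = -3403/12 (B = -21*1/36 - 283 = -7/12 - 283 = -3403/12 ≈ -283.58)
B*s(-1) = -(-3403)*(13 - 1)/12 = -(-3403)*12/12 = -3403/12*(-12) = 3403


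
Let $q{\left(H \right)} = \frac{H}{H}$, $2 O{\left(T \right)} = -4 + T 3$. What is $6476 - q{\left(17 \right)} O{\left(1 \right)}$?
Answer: $\frac{12953}{2} \approx 6476.5$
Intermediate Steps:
$O{\left(T \right)} = -2 + \frac{3 T}{2}$ ($O{\left(T \right)} = \frac{-4 + T 3}{2} = \frac{-4 + 3 T}{2} = -2 + \frac{3 T}{2}$)
$q{\left(H \right)} = 1$
$6476 - q{\left(17 \right)} O{\left(1 \right)} = 6476 - 1 \left(-2 + \frac{3}{2} \cdot 1\right) = 6476 - 1 \left(-2 + \frac{3}{2}\right) = 6476 - 1 \left(- \frac{1}{2}\right) = 6476 - - \frac{1}{2} = 6476 + \frac{1}{2} = \frac{12953}{2}$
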